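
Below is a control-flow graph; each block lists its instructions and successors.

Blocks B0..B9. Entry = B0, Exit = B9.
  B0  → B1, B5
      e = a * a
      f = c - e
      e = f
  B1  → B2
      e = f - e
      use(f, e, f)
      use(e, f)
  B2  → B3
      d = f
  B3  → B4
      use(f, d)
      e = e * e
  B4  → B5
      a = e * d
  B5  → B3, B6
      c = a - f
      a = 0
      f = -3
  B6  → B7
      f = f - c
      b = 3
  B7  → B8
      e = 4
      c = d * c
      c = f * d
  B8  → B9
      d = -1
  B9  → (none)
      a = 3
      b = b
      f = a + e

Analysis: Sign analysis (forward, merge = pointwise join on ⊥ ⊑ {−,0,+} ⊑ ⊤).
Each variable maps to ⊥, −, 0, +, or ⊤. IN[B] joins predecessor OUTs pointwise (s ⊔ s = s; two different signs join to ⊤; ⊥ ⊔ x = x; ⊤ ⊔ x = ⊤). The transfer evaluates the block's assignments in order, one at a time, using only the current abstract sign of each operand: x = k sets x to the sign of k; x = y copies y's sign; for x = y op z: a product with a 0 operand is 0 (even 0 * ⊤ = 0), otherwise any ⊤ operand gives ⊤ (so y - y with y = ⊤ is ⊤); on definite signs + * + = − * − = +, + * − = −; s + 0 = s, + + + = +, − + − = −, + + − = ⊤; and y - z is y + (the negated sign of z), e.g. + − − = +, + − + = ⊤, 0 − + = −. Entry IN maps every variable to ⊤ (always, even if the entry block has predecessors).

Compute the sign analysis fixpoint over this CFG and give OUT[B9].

Fixpoint table:
  B0:   IN=(all ⊤)   OUT=(all ⊤)
  B1:   IN=(all ⊤)   OUT=(all ⊤)
  B2:   IN=(all ⊤)   OUT=(all ⊤)
  B3:   IN=(all ⊤)   OUT=(all ⊤)
  B4:   IN=(all ⊤)   OUT=(all ⊤)
  B5:   IN=(all ⊤)   OUT={a:0, f:-; rest ⊤}
  B6:   IN={a:0, f:-; rest ⊤}   OUT={a:0, b:+; rest ⊤}
  B7:   IN={a:0, b:+; rest ⊤}   OUT={a:0, b:+, e:+; rest ⊤}
  B8:   IN={a:0, b:+, e:+; rest ⊤}   OUT={a:0, b:+, d:-, e:+; rest ⊤}
  B9:   IN={a:0, b:+, d:-, e:+; rest ⊤}   OUT={a:+, b:+, d:-, e:+, f:+; rest ⊤}

Merge at B9: IN[B9] = OUT[B8] = {a: 0, b: +, c: ⊤, d: -, e: +, f: ⊤}
Applying B9's transfer function to that IN value gives OUT[B9] (row B9 above).

Answer: {a: +, b: +, c: ⊤, d: -, e: +, f: +}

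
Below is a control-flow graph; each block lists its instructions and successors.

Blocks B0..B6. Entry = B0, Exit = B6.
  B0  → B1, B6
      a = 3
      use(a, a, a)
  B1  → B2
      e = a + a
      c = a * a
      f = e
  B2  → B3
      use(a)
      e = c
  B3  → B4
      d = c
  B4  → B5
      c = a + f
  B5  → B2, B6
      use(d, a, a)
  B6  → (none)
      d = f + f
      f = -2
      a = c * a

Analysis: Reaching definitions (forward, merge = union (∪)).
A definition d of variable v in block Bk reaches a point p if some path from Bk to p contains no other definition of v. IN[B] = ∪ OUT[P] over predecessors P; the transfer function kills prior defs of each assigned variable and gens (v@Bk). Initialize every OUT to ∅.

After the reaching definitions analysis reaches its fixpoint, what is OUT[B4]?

Fixpoint table:
  B0:   IN={}   OUT={a@B0}
  B1:   IN={a@B0}   OUT={a@B0, c@B1, e@B1, f@B1}
  B2:   IN={a@B0, c@B1, c@B4, d@B3, e@B1, e@B2, f@B1}   OUT={a@B0, c@B1, c@B4, d@B3, e@B2, f@B1}
  B3:   IN={a@B0, c@B1, c@B4, d@B3, e@B2, f@B1}   OUT={a@B0, c@B1, c@B4, d@B3, e@B2, f@B1}
  B4:   IN={a@B0, c@B1, c@B4, d@B3, e@B2, f@B1}   OUT={a@B0, c@B4, d@B3, e@B2, f@B1}
  B5:   IN={a@B0, c@B4, d@B3, e@B2, f@B1}   OUT={a@B0, c@B4, d@B3, e@B2, f@B1}
  B6:   IN={a@B0, c@B4, d@B3, e@B2, f@B1}   OUT={a@B6, c@B4, d@B6, e@B2, f@B6}

Merge at B4: IN[B4] = OUT[B3] = {a@B0, c@B1, c@B4, d@B3, e@B2, f@B1}
Applying B4's transfer function to that IN value gives OUT[B4] (row B4 above).

Answer: {a@B0, c@B4, d@B3, e@B2, f@B1}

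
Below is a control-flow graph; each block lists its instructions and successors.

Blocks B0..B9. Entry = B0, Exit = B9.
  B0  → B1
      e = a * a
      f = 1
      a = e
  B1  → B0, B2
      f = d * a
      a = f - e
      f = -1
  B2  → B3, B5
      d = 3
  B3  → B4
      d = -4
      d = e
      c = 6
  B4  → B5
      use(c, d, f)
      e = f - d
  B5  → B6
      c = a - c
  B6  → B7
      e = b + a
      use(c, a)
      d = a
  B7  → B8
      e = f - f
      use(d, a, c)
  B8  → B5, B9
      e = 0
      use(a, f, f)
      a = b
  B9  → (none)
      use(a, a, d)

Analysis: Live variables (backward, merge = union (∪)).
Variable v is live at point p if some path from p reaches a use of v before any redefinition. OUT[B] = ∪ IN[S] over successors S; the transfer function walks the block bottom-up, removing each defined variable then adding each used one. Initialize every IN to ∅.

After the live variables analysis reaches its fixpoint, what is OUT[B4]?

Answer: {a, b, c, f}

Derivation:
Converged values:
  B0:  IN={a, b, c, d}  OUT={a, b, c, d, e}
  B1:  IN={a, b, c, d, e}  OUT={a, b, c, d, e, f}
  B2:  IN={a, b, c, e, f}  OUT={a, b, c, e, f}
  B3:  IN={a, b, e, f}  OUT={a, b, c, d, f}
  B4:  IN={a, b, c, d, f}  OUT={a, b, c, f}
  B5:  IN={a, b, c, f}  OUT={a, b, c, f}
  B6:  IN={a, b, c, f}  OUT={a, b, c, d, f}
  B7:  IN={a, b, c, d, f}  OUT={a, b, c, d, f}
  B8:  IN={a, b, c, d, f}  OUT={a, b, c, d, f}
  B9:  IN={a, d}  OUT={}

Merge at B4: OUT[B4] = IN[B5] = {a, b, c, f}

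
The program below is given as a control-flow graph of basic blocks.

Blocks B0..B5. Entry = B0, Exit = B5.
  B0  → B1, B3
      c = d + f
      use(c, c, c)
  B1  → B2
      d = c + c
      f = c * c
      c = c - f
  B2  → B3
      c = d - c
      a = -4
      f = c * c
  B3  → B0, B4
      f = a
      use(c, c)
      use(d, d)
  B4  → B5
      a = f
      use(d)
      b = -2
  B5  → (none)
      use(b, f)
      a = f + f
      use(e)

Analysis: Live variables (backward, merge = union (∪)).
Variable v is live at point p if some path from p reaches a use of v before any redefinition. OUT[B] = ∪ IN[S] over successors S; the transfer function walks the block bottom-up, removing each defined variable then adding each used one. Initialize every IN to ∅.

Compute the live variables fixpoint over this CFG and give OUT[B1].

Answer: {c, d, e}

Derivation:
Per-block solution:
  B0: | IN={a, d, e, f} | OUT={a, c, d, e}
  B1: | IN={c, e} | OUT={c, d, e}
  B2: | IN={c, d, e} | OUT={a, c, d, e}
  B3: | IN={a, c, d, e} | OUT={a, d, e, f}
  B4: | IN={d, e, f} | OUT={b, e, f}
  B5: | IN={b, e, f} | OUT={}

Merge at B1: OUT[B1] = IN[B2] = {c, d, e}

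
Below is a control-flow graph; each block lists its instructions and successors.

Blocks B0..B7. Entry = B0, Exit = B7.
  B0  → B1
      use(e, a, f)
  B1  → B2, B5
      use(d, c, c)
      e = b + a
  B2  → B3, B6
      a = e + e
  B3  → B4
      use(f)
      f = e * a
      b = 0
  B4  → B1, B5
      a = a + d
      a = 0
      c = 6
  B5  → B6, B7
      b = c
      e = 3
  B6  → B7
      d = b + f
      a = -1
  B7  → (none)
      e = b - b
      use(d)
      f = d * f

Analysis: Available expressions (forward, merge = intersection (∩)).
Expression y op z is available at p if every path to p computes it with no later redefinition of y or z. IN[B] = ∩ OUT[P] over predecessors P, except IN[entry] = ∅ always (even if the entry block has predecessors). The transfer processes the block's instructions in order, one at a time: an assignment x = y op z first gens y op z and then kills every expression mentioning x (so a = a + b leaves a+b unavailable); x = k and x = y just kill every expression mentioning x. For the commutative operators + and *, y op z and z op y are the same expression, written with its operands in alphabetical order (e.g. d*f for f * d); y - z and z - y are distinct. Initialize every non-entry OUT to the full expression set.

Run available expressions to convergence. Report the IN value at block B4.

Answer: {a*e, e+e}

Working:
Fixpoint table:
  B0: | IN={} | OUT={}
  B1: | IN={} | OUT={a+b}
  B2: | IN={a+b} | OUT={e+e}
  B3: | IN={e+e} | OUT={a*e, e+e}
  B4: | IN={a*e, e+e} | OUT={e+e}
  B5: | IN={} | OUT={}
  B6: | IN={} | OUT={b+f}
  B7: | IN={} | OUT={b-b}

Merge at B4: IN[B4] = OUT[B3] = {a*e, e+e}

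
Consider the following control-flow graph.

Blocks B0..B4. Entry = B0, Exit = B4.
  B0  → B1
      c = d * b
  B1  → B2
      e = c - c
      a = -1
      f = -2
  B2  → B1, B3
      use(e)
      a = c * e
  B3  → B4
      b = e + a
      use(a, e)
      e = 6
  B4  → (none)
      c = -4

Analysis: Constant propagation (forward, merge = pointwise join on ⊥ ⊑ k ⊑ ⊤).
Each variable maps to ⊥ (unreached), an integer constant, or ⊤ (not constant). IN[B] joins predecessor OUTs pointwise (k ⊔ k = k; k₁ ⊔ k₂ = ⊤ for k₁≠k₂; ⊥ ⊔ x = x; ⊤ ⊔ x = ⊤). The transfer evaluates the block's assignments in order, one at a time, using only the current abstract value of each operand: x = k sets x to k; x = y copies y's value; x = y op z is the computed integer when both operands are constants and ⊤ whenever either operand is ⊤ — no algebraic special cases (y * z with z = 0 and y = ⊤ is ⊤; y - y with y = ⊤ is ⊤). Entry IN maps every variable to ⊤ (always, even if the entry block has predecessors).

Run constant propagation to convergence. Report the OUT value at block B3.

Answer: {a: ⊤, b: ⊤, c: ⊤, d: ⊤, e: 6, f: -2}

Derivation:
Converged values:
  B0:  IN=(all ⊤)  OUT=(all ⊤)
  B1:  IN=(all ⊤)  OUT={a:-1, f:-2; rest ⊤}
  B2:  IN={a:-1, f:-2; rest ⊤}  OUT={f:-2; rest ⊤}
  B3:  IN={f:-2; rest ⊤}  OUT={e:6, f:-2; rest ⊤}
  B4:  IN={e:6, f:-2; rest ⊤}  OUT={c:-4, e:6, f:-2; rest ⊤}

Merge at B3: IN[B3] = OUT[B2] = {a: ⊤, b: ⊤, c: ⊤, d: ⊤, e: ⊤, f: -2}
Applying B3's transfer function to that IN value gives OUT[B3] (row B3 above).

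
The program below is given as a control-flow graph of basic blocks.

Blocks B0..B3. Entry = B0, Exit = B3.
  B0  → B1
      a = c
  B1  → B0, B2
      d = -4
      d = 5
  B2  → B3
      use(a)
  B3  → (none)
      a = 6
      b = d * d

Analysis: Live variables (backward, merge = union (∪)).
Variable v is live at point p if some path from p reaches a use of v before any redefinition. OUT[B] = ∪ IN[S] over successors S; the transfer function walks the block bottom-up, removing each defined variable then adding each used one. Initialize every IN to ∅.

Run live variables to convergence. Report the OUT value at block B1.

Answer: {a, c, d}

Trace:
Fixpoint table:
  B0:  IN={c}  OUT={a, c}
  B1:  IN={a, c}  OUT={a, c, d}
  B2:  IN={a, d}  OUT={d}
  B3:  IN={d}  OUT={}

Merge at B1: OUT[B1] = IN[B0] ⊔ IN[B2] = {a, c, d}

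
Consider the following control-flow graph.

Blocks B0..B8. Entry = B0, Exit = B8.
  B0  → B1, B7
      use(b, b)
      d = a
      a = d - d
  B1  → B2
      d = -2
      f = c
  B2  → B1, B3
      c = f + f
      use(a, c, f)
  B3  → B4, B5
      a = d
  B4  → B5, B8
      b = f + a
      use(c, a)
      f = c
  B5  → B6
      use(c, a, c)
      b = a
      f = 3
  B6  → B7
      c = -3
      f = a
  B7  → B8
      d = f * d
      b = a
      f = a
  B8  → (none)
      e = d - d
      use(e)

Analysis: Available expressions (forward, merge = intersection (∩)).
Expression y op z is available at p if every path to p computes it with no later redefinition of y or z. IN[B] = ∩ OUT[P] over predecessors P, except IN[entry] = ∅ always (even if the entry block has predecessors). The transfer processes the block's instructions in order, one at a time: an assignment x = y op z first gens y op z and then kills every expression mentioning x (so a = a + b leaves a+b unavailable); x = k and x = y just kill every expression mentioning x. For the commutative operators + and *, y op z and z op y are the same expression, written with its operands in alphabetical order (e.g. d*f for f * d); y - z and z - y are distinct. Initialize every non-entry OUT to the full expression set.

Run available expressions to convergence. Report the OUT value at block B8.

Fixpoint table:
  B0: | IN={} | OUT={d-d}
  B1: | IN={} | OUT={}
  B2: | IN={} | OUT={f+f}
  B3: | IN={f+f} | OUT={f+f}
  B4: | IN={f+f} | OUT={}
  B5: | IN={} | OUT={}
  B6: | IN={} | OUT={}
  B7: | IN={} | OUT={}
  B8: | IN={} | OUT={d-d}

Merge at B8: IN[B8] = OUT[B4] ∩ OUT[B7] = {}
Applying B8's transfer function to that IN value gives OUT[B8] (row B8 above).

Answer: {d-d}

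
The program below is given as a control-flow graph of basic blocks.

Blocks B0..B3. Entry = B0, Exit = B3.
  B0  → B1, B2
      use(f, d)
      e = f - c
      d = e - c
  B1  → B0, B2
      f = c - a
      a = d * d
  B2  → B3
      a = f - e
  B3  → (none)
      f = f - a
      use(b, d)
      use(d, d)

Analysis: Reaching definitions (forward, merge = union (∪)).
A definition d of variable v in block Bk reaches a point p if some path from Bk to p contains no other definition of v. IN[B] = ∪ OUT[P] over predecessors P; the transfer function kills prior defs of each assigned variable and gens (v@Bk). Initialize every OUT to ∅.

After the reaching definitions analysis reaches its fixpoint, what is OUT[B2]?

Fixpoint table:
  B0:  IN={a@B1, d@B0, e@B0, f@B1}  OUT={a@B1, d@B0, e@B0, f@B1}
  B1:  IN={a@B1, d@B0, e@B0, f@B1}  OUT={a@B1, d@B0, e@B0, f@B1}
  B2:  IN={a@B1, d@B0, e@B0, f@B1}  OUT={a@B2, d@B0, e@B0, f@B1}
  B3:  IN={a@B2, d@B0, e@B0, f@B1}  OUT={a@B2, d@B0, e@B0, f@B3}

Merge at B2: IN[B2] = OUT[B0] ⊔ OUT[B1] = {a@B1, d@B0, e@B0, f@B1}
Applying B2's transfer function to that IN value gives OUT[B2] (row B2 above).

Answer: {a@B2, d@B0, e@B0, f@B1}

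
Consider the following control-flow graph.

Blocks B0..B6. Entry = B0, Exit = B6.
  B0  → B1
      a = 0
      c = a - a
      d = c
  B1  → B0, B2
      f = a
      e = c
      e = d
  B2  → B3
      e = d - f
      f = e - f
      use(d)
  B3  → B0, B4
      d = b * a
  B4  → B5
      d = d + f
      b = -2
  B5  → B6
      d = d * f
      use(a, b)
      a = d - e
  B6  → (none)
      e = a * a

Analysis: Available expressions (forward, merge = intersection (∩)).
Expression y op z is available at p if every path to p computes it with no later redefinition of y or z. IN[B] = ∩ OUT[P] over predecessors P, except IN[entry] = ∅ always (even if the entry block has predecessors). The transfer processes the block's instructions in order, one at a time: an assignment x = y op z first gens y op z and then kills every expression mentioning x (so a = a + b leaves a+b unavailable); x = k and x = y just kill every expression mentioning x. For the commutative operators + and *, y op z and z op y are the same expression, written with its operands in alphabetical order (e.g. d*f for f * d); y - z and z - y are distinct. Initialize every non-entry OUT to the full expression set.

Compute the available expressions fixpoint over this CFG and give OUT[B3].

Answer: {a*b, a-a}

Working:
Converged values:
  B0: | IN={} | OUT={a-a}
  B1: | IN={a-a} | OUT={a-a}
  B2: | IN={a-a} | OUT={a-a}
  B3: | IN={a-a} | OUT={a*b, a-a}
  B4: | IN={a*b, a-a} | OUT={a-a}
  B5: | IN={a-a} | OUT={d-e}
  B6: | IN={d-e} | OUT={a*a}

Merge at B3: IN[B3] = OUT[B2] = {a-a}
Applying B3's transfer function to that IN value gives OUT[B3] (row B3 above).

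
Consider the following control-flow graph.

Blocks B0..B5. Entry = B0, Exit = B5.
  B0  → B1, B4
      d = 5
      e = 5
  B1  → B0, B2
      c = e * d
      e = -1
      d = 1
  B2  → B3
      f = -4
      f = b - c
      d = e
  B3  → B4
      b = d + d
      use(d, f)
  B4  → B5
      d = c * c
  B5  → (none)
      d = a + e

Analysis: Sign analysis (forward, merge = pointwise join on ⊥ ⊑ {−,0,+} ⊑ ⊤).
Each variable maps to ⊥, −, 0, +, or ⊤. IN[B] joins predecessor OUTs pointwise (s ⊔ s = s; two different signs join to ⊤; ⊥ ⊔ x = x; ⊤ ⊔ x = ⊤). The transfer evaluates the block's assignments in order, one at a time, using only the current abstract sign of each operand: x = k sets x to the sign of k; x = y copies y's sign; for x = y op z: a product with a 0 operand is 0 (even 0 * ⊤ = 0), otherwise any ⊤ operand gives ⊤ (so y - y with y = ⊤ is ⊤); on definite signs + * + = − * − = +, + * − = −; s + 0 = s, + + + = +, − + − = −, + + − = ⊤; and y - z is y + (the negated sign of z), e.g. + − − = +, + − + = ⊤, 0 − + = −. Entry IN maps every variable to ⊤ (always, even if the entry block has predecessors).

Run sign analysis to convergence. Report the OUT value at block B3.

Per-block solution:
  B0:   IN=(all ⊤)   OUT={d:+, e:+; rest ⊤}
  B1:   IN={d:+, e:+; rest ⊤}   OUT={c:+, d:+, e:-; rest ⊤}
  B2:   IN={c:+, d:+, e:-; rest ⊤}   OUT={c:+, d:-, e:-; rest ⊤}
  B3:   IN={c:+, d:-, e:-; rest ⊤}   OUT={b:-, c:+, d:-, e:-; rest ⊤}
  B4:   IN=(all ⊤)   OUT=(all ⊤)
  B5:   IN=(all ⊤)   OUT=(all ⊤)

Merge at B3: IN[B3] = OUT[B2] = {a: ⊤, b: ⊤, c: +, d: -, e: -, f: ⊤}
Applying B3's transfer function to that IN value gives OUT[B3] (row B3 above).

Answer: {a: ⊤, b: -, c: +, d: -, e: -, f: ⊤}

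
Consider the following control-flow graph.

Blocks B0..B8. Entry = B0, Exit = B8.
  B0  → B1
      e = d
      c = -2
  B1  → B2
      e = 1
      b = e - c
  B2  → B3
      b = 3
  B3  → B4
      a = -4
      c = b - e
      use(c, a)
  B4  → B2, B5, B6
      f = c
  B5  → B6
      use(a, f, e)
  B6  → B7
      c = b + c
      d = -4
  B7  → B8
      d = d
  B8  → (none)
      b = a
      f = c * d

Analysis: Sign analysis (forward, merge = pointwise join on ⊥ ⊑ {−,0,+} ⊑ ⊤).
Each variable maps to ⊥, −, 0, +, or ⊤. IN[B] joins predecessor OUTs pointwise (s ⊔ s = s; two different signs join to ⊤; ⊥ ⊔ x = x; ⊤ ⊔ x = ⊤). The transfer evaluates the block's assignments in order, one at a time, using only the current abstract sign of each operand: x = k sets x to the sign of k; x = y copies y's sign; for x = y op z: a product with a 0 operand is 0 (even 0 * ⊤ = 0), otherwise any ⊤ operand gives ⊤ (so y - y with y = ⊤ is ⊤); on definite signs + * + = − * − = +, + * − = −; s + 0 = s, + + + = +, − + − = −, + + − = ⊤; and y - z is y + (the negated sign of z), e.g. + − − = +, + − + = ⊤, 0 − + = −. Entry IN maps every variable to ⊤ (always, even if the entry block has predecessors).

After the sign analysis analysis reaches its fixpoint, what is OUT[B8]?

Fixpoint table:
  B0:   IN=(all ⊤)   OUT={c:-; rest ⊤}
  B1:   IN={c:-; rest ⊤}   OUT={b:+, c:-, e:+; rest ⊤}
  B2:   IN={b:+, e:+; rest ⊤}   OUT={b:+, e:+; rest ⊤}
  B3:   IN={b:+, e:+; rest ⊤}   OUT={a:-, b:+, e:+; rest ⊤}
  B4:   IN={a:-, b:+, e:+; rest ⊤}   OUT={a:-, b:+, e:+; rest ⊤}
  B5:   IN={a:-, b:+, e:+; rest ⊤}   OUT={a:-, b:+, e:+; rest ⊤}
  B6:   IN={a:-, b:+, e:+; rest ⊤}   OUT={a:-, b:+, d:-, e:+; rest ⊤}
  B7:   IN={a:-, b:+, d:-, e:+; rest ⊤}   OUT={a:-, b:+, d:-, e:+; rest ⊤}
  B8:   IN={a:-, b:+, d:-, e:+; rest ⊤}   OUT={a:-, b:-, d:-, e:+; rest ⊤}

Merge at B8: IN[B8] = OUT[B7] = {a: -, b: +, c: ⊤, d: -, e: +, f: ⊤}
Applying B8's transfer function to that IN value gives OUT[B8] (row B8 above).

Answer: {a: -, b: -, c: ⊤, d: -, e: +, f: ⊤}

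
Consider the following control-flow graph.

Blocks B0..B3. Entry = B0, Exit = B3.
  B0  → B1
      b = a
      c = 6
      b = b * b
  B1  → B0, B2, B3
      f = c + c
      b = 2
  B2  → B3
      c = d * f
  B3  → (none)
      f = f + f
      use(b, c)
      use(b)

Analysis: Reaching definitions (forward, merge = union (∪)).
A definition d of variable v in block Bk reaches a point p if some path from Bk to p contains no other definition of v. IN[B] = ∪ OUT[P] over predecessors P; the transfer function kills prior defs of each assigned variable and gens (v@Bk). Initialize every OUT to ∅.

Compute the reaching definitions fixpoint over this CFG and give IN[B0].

Answer: {b@B1, c@B0, f@B1}

Working:
Per-block solution:
  B0:  IN={b@B1, c@B0, f@B1}  OUT={b@B0, c@B0, f@B1}
  B1:  IN={b@B0, c@B0, f@B1}  OUT={b@B1, c@B0, f@B1}
  B2:  IN={b@B1, c@B0, f@B1}  OUT={b@B1, c@B2, f@B1}
  B3:  IN={b@B1, c@B0, c@B2, f@B1}  OUT={b@B1, c@B0, c@B2, f@B3}

Merge at B0 (entry node, so the boundary value {} is joined with the incoming edge(s)): IN[B0] = {} ⊔ OUT[B1] = {b@B1, c@B0, f@B1}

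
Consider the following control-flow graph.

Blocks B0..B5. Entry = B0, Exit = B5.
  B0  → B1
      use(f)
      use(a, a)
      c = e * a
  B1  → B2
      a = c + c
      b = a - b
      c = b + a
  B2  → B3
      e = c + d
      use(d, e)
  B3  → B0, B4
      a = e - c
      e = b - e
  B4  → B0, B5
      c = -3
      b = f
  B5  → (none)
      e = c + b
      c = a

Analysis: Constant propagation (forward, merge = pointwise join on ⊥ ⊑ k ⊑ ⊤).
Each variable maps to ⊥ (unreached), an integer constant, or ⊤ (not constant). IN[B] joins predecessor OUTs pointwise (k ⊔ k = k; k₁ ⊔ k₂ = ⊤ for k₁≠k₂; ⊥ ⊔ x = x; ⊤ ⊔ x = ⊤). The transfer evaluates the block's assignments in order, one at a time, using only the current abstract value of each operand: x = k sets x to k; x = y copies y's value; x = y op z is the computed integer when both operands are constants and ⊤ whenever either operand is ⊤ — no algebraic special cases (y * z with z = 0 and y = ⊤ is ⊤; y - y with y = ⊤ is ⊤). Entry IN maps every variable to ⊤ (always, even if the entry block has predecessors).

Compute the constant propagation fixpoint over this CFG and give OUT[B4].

Converged values:
  B0: | IN=(all ⊤) | OUT=(all ⊤)
  B1: | IN=(all ⊤) | OUT=(all ⊤)
  B2: | IN=(all ⊤) | OUT=(all ⊤)
  B3: | IN=(all ⊤) | OUT=(all ⊤)
  B4: | IN=(all ⊤) | OUT={c:-3; rest ⊤}
  B5: | IN={c:-3; rest ⊤} | OUT=(all ⊤)

Merge at B4: IN[B4] = OUT[B3] = {a: ⊤, b: ⊤, c: ⊤, d: ⊤, e: ⊤, f: ⊤}
Applying B4's transfer function to that IN value gives OUT[B4] (row B4 above).

Answer: {a: ⊤, b: ⊤, c: -3, d: ⊤, e: ⊤, f: ⊤}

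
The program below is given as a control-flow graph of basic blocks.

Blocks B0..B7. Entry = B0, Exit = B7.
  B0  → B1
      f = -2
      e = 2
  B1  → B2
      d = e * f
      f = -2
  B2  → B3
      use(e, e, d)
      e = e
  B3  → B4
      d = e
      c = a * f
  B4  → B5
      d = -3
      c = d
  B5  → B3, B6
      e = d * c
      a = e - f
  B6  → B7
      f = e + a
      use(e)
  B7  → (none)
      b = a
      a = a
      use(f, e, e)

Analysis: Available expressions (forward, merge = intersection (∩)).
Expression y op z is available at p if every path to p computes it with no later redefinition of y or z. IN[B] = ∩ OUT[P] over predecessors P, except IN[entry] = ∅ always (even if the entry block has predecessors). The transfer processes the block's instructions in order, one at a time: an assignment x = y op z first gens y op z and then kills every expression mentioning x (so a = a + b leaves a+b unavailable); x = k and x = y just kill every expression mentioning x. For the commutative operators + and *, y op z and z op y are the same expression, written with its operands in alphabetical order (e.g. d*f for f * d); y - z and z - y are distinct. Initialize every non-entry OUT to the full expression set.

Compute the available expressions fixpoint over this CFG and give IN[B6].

Answer: {c*d, e-f}

Working:
Per-block solution:
  B0:   IN={}   OUT={}
  B1:   IN={}   OUT={}
  B2:   IN={}   OUT={}
  B3:   IN={}   OUT={a*f}
  B4:   IN={a*f}   OUT={a*f}
  B5:   IN={a*f}   OUT={c*d, e-f}
  B6:   IN={c*d, e-f}   OUT={a+e, c*d}
  B7:   IN={a+e, c*d}   OUT={c*d}

Merge at B6: IN[B6] = OUT[B5] = {c*d, e-f}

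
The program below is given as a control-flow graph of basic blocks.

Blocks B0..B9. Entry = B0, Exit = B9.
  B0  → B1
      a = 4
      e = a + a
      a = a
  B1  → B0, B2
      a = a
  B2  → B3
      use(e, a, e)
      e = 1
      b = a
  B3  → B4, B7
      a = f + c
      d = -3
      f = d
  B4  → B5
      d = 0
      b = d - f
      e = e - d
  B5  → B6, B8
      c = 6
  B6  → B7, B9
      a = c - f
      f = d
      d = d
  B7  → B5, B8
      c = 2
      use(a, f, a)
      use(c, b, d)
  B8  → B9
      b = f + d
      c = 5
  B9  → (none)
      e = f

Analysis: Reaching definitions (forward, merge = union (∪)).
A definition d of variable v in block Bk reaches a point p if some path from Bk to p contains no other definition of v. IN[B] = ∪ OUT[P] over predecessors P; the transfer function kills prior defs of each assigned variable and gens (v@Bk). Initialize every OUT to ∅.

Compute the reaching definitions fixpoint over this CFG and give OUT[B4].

Fixpoint table:
  B0:   IN={a@B1, e@B0}   OUT={a@B0, e@B0}
  B1:   IN={a@B0, e@B0}   OUT={a@B1, e@B0}
  B2:   IN={a@B1, e@B0}   OUT={a@B1, b@B2, e@B2}
  B3:   IN={a@B1, b@B2, e@B2}   OUT={a@B3, b@B2, d@B3, e@B2, f@B3}
  B4:   IN={a@B3, b@B2, d@B3, e@B2, f@B3}   OUT={a@B3, b@B4, d@B4, e@B4, f@B3}
  B5:   IN={a@B3, a@B6, b@B2, b@B4, c@B7, d@B3, d@B4, d@B6, e@B2, e@B4, f@B3, f@B6}   OUT={a@B3, a@B6, b@B2, b@B4, c@B5, d@B3, d@B4, d@B6, e@B2, e@B4, f@B3, f@B6}
  B6:   IN={a@B3, a@B6, b@B2, b@B4, c@B5, d@B3, d@B4, d@B6, e@B2, e@B4, f@B3, f@B6}   OUT={a@B6, b@B2, b@B4, c@B5, d@B6, e@B2, e@B4, f@B6}
  B7:   IN={a@B3, a@B6, b@B2, b@B4, c@B5, d@B3, d@B6, e@B2, e@B4, f@B3, f@B6}   OUT={a@B3, a@B6, b@B2, b@B4, c@B7, d@B3, d@B6, e@B2, e@B4, f@B3, f@B6}
  B8:   IN={a@B3, a@B6, b@B2, b@B4, c@B5, c@B7, d@B3, d@B4, d@B6, e@B2, e@B4, f@B3, f@B6}   OUT={a@B3, a@B6, b@B8, c@B8, d@B3, d@B4, d@B6, e@B2, e@B4, f@B3, f@B6}
  B9:   IN={a@B3, a@B6, b@B2, b@B4, b@B8, c@B5, c@B8, d@B3, d@B4, d@B6, e@B2, e@B4, f@B3, f@B6}   OUT={a@B3, a@B6, b@B2, b@B4, b@B8, c@B5, c@B8, d@B3, d@B4, d@B6, e@B9, f@B3, f@B6}

Merge at B4: IN[B4] = OUT[B3] = {a@B3, b@B2, d@B3, e@B2, f@B3}
Applying B4's transfer function to that IN value gives OUT[B4] (row B4 above).

Answer: {a@B3, b@B4, d@B4, e@B4, f@B3}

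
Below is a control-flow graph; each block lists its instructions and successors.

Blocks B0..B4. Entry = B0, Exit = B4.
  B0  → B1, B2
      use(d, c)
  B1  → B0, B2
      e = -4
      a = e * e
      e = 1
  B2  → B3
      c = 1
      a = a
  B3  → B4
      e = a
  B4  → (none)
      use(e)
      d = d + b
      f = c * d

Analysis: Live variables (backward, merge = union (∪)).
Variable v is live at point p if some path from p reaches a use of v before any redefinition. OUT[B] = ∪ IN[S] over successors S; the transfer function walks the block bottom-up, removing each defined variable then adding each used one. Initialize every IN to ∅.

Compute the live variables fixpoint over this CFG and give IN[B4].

Answer: {b, c, d, e}

Working:
Converged values:
  B0:   IN={a, b, c, d}   OUT={a, b, c, d}
  B1:   IN={b, c, d}   OUT={a, b, c, d}
  B2:   IN={a, b, d}   OUT={a, b, c, d}
  B3:   IN={a, b, c, d}   OUT={b, c, d, e}
  B4:   IN={b, c, d, e}   OUT={}

B4 is the boundary node: OUT[B4] = {}
Applying B4's transfer function to that OUT value gives IN[B4] (row B4 above).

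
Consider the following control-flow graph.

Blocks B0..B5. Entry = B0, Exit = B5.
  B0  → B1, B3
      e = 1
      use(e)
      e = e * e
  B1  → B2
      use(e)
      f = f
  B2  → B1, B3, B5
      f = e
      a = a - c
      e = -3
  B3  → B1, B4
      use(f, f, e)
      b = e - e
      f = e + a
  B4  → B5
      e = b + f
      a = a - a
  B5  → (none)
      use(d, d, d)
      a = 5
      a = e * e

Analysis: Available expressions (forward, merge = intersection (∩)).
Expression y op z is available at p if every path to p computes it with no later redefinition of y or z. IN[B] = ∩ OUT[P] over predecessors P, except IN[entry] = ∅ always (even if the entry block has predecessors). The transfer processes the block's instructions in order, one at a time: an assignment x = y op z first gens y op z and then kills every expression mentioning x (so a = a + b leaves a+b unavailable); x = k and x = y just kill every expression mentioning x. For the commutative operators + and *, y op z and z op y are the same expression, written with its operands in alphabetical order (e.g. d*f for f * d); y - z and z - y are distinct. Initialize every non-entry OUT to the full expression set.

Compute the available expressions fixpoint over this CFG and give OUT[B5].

Fixpoint table:
  B0:  IN={}  OUT={}
  B1:  IN={}  OUT={}
  B2:  IN={}  OUT={}
  B3:  IN={}  OUT={a+e, e-e}
  B4:  IN={a+e, e-e}  OUT={b+f}
  B5:  IN={}  OUT={e*e}

Merge at B5: IN[B5] = OUT[B2] ∩ OUT[B4] = {}
Applying B5's transfer function to that IN value gives OUT[B5] (row B5 above).

Answer: {e*e}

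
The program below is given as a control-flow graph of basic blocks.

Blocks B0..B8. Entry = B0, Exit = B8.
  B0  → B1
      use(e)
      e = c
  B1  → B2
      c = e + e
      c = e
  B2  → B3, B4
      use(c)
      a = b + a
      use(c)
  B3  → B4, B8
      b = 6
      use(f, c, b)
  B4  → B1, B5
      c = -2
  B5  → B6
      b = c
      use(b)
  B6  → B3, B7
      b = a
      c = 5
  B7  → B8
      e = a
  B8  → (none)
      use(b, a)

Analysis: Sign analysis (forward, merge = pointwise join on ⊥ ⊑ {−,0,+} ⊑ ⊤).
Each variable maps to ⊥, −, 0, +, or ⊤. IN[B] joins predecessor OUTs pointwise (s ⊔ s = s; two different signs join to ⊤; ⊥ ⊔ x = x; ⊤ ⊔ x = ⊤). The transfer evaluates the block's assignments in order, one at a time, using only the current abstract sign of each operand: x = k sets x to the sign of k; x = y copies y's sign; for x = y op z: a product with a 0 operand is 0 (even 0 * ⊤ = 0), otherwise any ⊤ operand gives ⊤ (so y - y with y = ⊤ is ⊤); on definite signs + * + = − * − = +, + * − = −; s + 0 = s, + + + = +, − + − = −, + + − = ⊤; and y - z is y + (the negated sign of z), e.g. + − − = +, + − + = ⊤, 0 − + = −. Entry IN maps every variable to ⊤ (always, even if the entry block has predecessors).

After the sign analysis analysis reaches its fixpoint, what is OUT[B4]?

Fixpoint table:
  B0:  IN=(all ⊤)  OUT=(all ⊤)
  B1:  IN=(all ⊤)  OUT=(all ⊤)
  B2:  IN=(all ⊤)  OUT=(all ⊤)
  B3:  IN=(all ⊤)  OUT={b:+; rest ⊤}
  B4:  IN=(all ⊤)  OUT={c:-; rest ⊤}
  B5:  IN={c:-; rest ⊤}  OUT={b:-, c:-; rest ⊤}
  B6:  IN={b:-, c:-; rest ⊤}  OUT={c:+; rest ⊤}
  B7:  IN={c:+; rest ⊤}  OUT={c:+; rest ⊤}
  B8:  IN=(all ⊤)  OUT=(all ⊤)

Merge at B4: IN[B4] = OUT[B2] ⊔ OUT[B3] = {a: ⊤, b: ⊤, c: ⊤, d: ⊤, e: ⊤, f: ⊤}
Applying B4's transfer function to that IN value gives OUT[B4] (row B4 above).

Answer: {a: ⊤, b: ⊤, c: -, d: ⊤, e: ⊤, f: ⊤}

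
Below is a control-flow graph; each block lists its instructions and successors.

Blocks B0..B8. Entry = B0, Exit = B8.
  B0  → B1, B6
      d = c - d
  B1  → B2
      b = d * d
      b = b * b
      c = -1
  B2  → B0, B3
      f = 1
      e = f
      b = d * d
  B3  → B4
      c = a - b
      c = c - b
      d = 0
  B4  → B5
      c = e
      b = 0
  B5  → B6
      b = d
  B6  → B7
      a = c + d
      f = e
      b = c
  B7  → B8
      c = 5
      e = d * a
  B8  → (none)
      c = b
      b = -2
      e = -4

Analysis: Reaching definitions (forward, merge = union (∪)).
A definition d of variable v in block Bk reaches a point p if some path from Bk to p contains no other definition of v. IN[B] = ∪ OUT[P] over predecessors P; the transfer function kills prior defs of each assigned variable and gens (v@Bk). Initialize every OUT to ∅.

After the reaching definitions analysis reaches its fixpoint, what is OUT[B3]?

Per-block solution:
  B0: | IN={b@B2, c@B1, d@B0, e@B2, f@B2} | OUT={b@B2, c@B1, d@B0, e@B2, f@B2}
  B1: | IN={b@B2, c@B1, d@B0, e@B2, f@B2} | OUT={b@B1, c@B1, d@B0, e@B2, f@B2}
  B2: | IN={b@B1, c@B1, d@B0, e@B2, f@B2} | OUT={b@B2, c@B1, d@B0, e@B2, f@B2}
  B3: | IN={b@B2, c@B1, d@B0, e@B2, f@B2} | OUT={b@B2, c@B3, d@B3, e@B2, f@B2}
  B4: | IN={b@B2, c@B3, d@B3, e@B2, f@B2} | OUT={b@B4, c@B4, d@B3, e@B2, f@B2}
  B5: | IN={b@B4, c@B4, d@B3, e@B2, f@B2} | OUT={b@B5, c@B4, d@B3, e@B2, f@B2}
  B6: | IN={b@B2, b@B5, c@B1, c@B4, d@B0, d@B3, e@B2, f@B2} | OUT={a@B6, b@B6, c@B1, c@B4, d@B0, d@B3, e@B2, f@B6}
  B7: | IN={a@B6, b@B6, c@B1, c@B4, d@B0, d@B3, e@B2, f@B6} | OUT={a@B6, b@B6, c@B7, d@B0, d@B3, e@B7, f@B6}
  B8: | IN={a@B6, b@B6, c@B7, d@B0, d@B3, e@B7, f@B6} | OUT={a@B6, b@B8, c@B8, d@B0, d@B3, e@B8, f@B6}

Merge at B3: IN[B3] = OUT[B2] = {b@B2, c@B1, d@B0, e@B2, f@B2}
Applying B3's transfer function to that IN value gives OUT[B3] (row B3 above).

Answer: {b@B2, c@B3, d@B3, e@B2, f@B2}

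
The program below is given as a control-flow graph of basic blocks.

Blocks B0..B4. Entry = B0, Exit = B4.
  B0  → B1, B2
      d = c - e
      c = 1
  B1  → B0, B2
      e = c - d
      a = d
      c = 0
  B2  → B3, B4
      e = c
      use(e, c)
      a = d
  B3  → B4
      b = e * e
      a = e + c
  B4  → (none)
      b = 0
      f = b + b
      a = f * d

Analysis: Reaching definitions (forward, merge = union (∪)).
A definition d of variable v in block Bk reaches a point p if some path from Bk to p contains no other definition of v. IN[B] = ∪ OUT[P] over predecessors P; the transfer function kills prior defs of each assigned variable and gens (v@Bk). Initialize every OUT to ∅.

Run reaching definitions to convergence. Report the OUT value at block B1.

Converged values:
  B0:  IN={a@B1, c@B1, d@B0, e@B1}  OUT={a@B1, c@B0, d@B0, e@B1}
  B1:  IN={a@B1, c@B0, d@B0, e@B1}  OUT={a@B1, c@B1, d@B0, e@B1}
  B2:  IN={a@B1, c@B0, c@B1, d@B0, e@B1}  OUT={a@B2, c@B0, c@B1, d@B0, e@B2}
  B3:  IN={a@B2, c@B0, c@B1, d@B0, e@B2}  OUT={a@B3, b@B3, c@B0, c@B1, d@B0, e@B2}
  B4:  IN={a@B2, a@B3, b@B3, c@B0, c@B1, d@B0, e@B2}  OUT={a@B4, b@B4, c@B0, c@B1, d@B0, e@B2, f@B4}

Merge at B1: IN[B1] = OUT[B0] = {a@B1, c@B0, d@B0, e@B1}
Applying B1's transfer function to that IN value gives OUT[B1] (row B1 above).

Answer: {a@B1, c@B1, d@B0, e@B1}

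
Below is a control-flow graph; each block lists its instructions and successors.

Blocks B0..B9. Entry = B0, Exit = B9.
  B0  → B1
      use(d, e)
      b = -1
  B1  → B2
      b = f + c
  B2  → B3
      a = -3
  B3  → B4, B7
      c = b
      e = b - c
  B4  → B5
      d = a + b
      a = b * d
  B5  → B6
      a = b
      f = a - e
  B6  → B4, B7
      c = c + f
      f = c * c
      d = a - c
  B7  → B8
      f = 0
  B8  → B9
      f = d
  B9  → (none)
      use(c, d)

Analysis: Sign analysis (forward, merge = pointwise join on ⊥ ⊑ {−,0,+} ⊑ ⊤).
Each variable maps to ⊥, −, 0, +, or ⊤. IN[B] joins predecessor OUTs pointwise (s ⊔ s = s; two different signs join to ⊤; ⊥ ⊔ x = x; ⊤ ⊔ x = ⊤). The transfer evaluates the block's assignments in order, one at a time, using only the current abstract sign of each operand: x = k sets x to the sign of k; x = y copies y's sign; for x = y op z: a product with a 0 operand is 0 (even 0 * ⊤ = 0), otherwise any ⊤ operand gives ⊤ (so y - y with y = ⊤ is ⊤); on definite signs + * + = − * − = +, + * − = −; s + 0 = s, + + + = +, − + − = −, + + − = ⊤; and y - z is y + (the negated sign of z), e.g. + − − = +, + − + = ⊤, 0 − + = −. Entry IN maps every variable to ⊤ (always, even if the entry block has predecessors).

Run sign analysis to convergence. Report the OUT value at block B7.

Answer: {a: ⊤, b: ⊤, c: ⊤, d: ⊤, e: ⊤, f: 0}

Derivation:
Converged values:
  B0: | IN=(all ⊤) | OUT={b:-; rest ⊤}
  B1: | IN={b:-; rest ⊤} | OUT=(all ⊤)
  B2: | IN=(all ⊤) | OUT={a:-; rest ⊤}
  B3: | IN={a:-; rest ⊤} | OUT={a:-; rest ⊤}
  B4: | IN=(all ⊤) | OUT=(all ⊤)
  B5: | IN=(all ⊤) | OUT=(all ⊤)
  B6: | IN=(all ⊤) | OUT=(all ⊤)
  B7: | IN=(all ⊤) | OUT={f:0; rest ⊤}
  B8: | IN={f:0; rest ⊤} | OUT=(all ⊤)
  B9: | IN=(all ⊤) | OUT=(all ⊤)

Merge at B7: IN[B7] = OUT[B3] ⊔ OUT[B6] = {a: ⊤, b: ⊤, c: ⊤, d: ⊤, e: ⊤, f: ⊤}
Applying B7's transfer function to that IN value gives OUT[B7] (row B7 above).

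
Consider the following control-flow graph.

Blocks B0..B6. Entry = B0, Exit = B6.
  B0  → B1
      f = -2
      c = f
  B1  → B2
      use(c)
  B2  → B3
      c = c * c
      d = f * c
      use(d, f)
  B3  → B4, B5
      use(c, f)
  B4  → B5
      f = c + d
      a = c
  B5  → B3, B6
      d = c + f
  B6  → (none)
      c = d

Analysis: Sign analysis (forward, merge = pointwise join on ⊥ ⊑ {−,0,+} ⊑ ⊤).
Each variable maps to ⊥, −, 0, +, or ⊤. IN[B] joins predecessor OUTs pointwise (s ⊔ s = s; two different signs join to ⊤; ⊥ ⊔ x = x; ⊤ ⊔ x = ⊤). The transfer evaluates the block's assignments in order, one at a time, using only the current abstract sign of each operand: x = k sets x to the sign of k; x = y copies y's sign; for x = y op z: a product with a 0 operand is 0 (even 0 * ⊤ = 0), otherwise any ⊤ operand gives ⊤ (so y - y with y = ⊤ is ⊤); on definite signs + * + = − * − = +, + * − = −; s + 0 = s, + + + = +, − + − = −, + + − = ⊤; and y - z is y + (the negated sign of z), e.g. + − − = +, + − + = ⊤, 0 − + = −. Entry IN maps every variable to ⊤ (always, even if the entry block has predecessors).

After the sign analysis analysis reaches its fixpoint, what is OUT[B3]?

Answer: {a: ⊤, b: ⊤, c: +, d: ⊤, e: ⊤, f: ⊤}

Trace:
Converged values:
  B0:  IN=(all ⊤)  OUT={c:-, f:-; rest ⊤}
  B1:  IN={c:-, f:-; rest ⊤}  OUT={c:-, f:-; rest ⊤}
  B2:  IN={c:-, f:-; rest ⊤}  OUT={c:+, d:-, f:-; rest ⊤}
  B3:  IN={c:+; rest ⊤}  OUT={c:+; rest ⊤}
  B4:  IN={c:+; rest ⊤}  OUT={a:+, c:+; rest ⊤}
  B5:  IN={c:+; rest ⊤}  OUT={c:+; rest ⊤}
  B6:  IN={c:+; rest ⊤}  OUT=(all ⊤)

Merge at B3: IN[B3] = OUT[B2] ⊔ OUT[B5] = {a: ⊤, b: ⊤, c: +, d: ⊤, e: ⊤, f: ⊤}
Applying B3's transfer function to that IN value gives OUT[B3] (row B3 above).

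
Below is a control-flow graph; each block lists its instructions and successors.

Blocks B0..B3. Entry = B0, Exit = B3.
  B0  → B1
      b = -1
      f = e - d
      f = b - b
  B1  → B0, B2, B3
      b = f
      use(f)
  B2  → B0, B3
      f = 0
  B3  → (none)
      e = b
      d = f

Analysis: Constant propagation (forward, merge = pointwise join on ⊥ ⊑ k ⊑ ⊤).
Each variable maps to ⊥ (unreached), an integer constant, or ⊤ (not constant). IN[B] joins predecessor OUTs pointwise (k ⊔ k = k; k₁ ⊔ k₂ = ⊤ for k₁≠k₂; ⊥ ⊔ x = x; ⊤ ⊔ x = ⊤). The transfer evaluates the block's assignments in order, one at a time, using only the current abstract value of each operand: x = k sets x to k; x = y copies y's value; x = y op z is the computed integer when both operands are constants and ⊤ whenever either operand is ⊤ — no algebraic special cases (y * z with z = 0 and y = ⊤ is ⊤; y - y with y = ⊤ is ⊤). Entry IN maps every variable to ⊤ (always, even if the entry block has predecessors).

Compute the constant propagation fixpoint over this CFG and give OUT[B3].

Answer: {a: ⊤, b: 0, c: ⊤, d: 0, e: 0, f: 0}

Derivation:
Converged values:
  B0: | IN=(all ⊤) | OUT={b:-1, f:0; rest ⊤}
  B1: | IN={b:-1, f:0; rest ⊤} | OUT={b:0, f:0; rest ⊤}
  B2: | IN={b:0, f:0; rest ⊤} | OUT={b:0, f:0; rest ⊤}
  B3: | IN={b:0, f:0; rest ⊤} | OUT={b:0, d:0, e:0, f:0; rest ⊤}

Merge at B3: IN[B3] = OUT[B1] ⊔ OUT[B2] = {a: ⊤, b: 0, c: ⊤, d: ⊤, e: ⊤, f: 0}
Applying B3's transfer function to that IN value gives OUT[B3] (row B3 above).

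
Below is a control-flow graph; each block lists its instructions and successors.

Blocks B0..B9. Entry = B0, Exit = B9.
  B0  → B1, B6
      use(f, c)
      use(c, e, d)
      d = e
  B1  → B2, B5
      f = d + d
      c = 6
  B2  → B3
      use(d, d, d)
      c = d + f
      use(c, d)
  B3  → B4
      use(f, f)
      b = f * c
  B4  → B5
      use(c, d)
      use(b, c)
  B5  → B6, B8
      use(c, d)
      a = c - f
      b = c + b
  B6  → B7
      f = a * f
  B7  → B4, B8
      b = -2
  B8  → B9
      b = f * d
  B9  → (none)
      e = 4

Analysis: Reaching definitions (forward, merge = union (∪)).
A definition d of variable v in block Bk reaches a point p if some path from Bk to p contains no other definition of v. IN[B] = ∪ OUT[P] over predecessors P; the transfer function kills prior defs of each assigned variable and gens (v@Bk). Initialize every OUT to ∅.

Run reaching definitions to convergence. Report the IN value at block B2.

Answer: {c@B1, d@B0, f@B1}

Working:
Per-block solution:
  B0:   IN={}   OUT={d@B0}
  B1:   IN={d@B0}   OUT={c@B1, d@B0, f@B1}
  B2:   IN={c@B1, d@B0, f@B1}   OUT={c@B2, d@B0, f@B1}
  B3:   IN={c@B2, d@B0, f@B1}   OUT={b@B3, c@B2, d@B0, f@B1}
  B4:   IN={a@B5, b@B3, b@B7, c@B1, c@B2, d@B0, f@B1, f@B6}   OUT={a@B5, b@B3, b@B7, c@B1, c@B2, d@B0, f@B1, f@B6}
  B5:   IN={a@B5, b@B3, b@B7, c@B1, c@B2, d@B0, f@B1, f@B6}   OUT={a@B5, b@B5, c@B1, c@B2, d@B0, f@B1, f@B6}
  B6:   IN={a@B5, b@B5, c@B1, c@B2, d@B0, f@B1, f@B6}   OUT={a@B5, b@B5, c@B1, c@B2, d@B0, f@B6}
  B7:   IN={a@B5, b@B5, c@B1, c@B2, d@B0, f@B6}   OUT={a@B5, b@B7, c@B1, c@B2, d@B0, f@B6}
  B8:   IN={a@B5, b@B5, b@B7, c@B1, c@B2, d@B0, f@B1, f@B6}   OUT={a@B5, b@B8, c@B1, c@B2, d@B0, f@B1, f@B6}
  B9:   IN={a@B5, b@B8, c@B1, c@B2, d@B0, f@B1, f@B6}   OUT={a@B5, b@B8, c@B1, c@B2, d@B0, e@B9, f@B1, f@B6}

Merge at B2: IN[B2] = OUT[B1] = {c@B1, d@B0, f@B1}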